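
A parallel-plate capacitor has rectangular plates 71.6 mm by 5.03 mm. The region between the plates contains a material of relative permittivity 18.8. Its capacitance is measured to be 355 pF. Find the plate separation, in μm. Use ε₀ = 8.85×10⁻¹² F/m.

A = 71.6 × 5.03 mm² = 3.60×10⁻⁴ m².
d = κε₀A/C = 18.8 × 8.85×10⁻¹² × 3.60×10⁻⁴ / 3.55×10⁻¹⁰ = 1.69×10⁻⁴ m.

d ≈ 169 μm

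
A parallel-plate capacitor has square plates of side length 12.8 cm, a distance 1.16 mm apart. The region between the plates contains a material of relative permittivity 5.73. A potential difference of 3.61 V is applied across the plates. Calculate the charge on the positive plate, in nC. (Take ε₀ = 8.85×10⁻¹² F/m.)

A = (12.8 cm)² = 1.64×10⁻² m².
C = κε₀A/d = 5.73 × 8.85×10⁻¹² × 1.64×10⁻² / 1.16×10⁻³ = 7.16×10⁻¹⁰ F.
Q = CV = 7.16×10⁻¹⁰ × 3.61 = 2.59×10⁻⁹ C.

Q ≈ 2.59 nC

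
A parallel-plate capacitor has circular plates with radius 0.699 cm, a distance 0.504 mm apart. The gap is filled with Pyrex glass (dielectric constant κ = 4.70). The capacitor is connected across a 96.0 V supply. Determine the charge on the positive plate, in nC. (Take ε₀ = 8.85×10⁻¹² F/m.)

1.22 nC

A = π(0.699 cm)² = 1.53×10⁻⁴ m².
C = κε₀A/d = 4.70 × 8.85×10⁻¹² × 1.53×10⁻⁴ / 5.04×10⁻⁴ = 1.27×10⁻¹¹ F.
Q = CV = 1.27×10⁻¹¹ × 96.0 = 1.22×10⁻⁹ C.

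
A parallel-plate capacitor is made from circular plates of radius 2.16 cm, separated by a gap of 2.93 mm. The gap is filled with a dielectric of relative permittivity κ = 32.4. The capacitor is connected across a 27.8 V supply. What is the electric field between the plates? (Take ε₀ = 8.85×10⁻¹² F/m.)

E = V/d = 27.8 / 2.93×10⁻³ = 9.49×10³ V/m.

E ≈ 9.49 kV/m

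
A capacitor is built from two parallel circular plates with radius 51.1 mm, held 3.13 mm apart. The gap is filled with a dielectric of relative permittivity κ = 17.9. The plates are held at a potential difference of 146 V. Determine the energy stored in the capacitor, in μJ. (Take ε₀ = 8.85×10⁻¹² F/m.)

A = π(51.1 mm)² = 8.20×10⁻³ m².
C = κε₀A/d = 17.9 × 8.85×10⁻¹² × 8.20×10⁻³ / 3.13×10⁻³ = 4.15×10⁻¹⁰ F.
U = ½CV² = ½ × 4.15×10⁻¹⁰ × (146)² = 4.43×10⁻⁶ J.

U ≈ 4.43 μJ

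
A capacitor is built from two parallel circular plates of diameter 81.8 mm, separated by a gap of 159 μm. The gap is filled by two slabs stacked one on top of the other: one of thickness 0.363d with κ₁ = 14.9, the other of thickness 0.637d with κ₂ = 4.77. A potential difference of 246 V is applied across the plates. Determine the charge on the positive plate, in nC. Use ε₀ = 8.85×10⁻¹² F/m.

Q ≈ 456 nC

A = π(81.8/2 mm)² = 5.26×10⁻³ m².
Stacked slabs ⇒ two capacitors in series, each with the full plate area.
C₁ = κ₁ε₀A/d₁ = 14.9 × 8.85×10⁻¹² × 5.26×10⁻³ / 5.77×10⁻⁵ = 1.20×10⁻⁸ F.
C₂ = κ₂ε₀A/d₂ = 4.77 × 8.85×10⁻¹² × 5.26×10⁻³ / 1.01×10⁻⁴ = 2.19×10⁻⁹ F.
C = (1/C₁ + 1/C₂)⁻¹ = 1.85×10⁻⁹ F.
Q = CV = 1.85×10⁻⁹ × 246 = 4.56×10⁻⁷ C.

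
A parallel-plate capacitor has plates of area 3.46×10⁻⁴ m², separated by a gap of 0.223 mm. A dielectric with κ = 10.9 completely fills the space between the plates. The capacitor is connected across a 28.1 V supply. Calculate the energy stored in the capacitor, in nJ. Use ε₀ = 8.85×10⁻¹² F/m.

C = κε₀A/d = 10.9 × 8.85×10⁻¹² × 3.46×10⁻⁴ / 2.23×10⁻⁴ = 1.50×10⁻¹⁰ F.
U = ½CV² = ½ × 1.50×10⁻¹⁰ × (28.1)² = 5.91×10⁻⁸ J.

U ≈ 59.1 nJ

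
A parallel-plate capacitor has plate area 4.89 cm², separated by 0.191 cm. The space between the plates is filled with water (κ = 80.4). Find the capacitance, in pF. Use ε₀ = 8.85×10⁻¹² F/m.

A = 4.89 cm² = 4.89×10⁻⁴ m².
C = κε₀A/d = 80.4 × 8.85×10⁻¹² × 4.89×10⁻⁴ / 1.91×10⁻³ = 1.82×10⁻¹⁰ F.

C ≈ 182 pF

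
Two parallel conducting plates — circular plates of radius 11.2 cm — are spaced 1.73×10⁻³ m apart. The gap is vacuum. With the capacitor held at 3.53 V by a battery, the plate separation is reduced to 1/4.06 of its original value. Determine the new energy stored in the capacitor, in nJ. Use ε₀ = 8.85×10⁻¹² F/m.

A = π(11.2 cm)² = 3.94×10⁻² m².
Initially C₁ = ε₀A/d = 8.85×10⁻¹² × 3.94×10⁻² / 1.73×10⁻³ = 2.02×10⁻¹⁰ F.
U₁ = 1.26×10⁻⁹ J.
Battery connected ⇒ V is held fixed. C₂ = 4.06 C₁ and U = ½CV², so U₂/U₁ = C₂/C₁ = 4.06.
U₂ = 4.06 × 1.26×10⁻⁹ = 5.10×10⁻⁹ J.

U ≈ 5.10 nJ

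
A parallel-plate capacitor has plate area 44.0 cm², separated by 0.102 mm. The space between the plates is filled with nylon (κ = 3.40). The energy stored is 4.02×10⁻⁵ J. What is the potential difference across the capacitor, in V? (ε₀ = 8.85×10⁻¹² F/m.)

V ≈ 249 V

A = 44.0 cm² = 4.40×10⁻³ m².
C = κε₀A/d = 3.40 × 8.85×10⁻¹² × 4.40×10⁻³ / 1.02×10⁻⁴ = 1.30×10⁻⁹ F.
V = √(2U/C) = √(2 × 4.02×10⁻⁵ / 1.30×10⁻⁹) = 2.49×10² V.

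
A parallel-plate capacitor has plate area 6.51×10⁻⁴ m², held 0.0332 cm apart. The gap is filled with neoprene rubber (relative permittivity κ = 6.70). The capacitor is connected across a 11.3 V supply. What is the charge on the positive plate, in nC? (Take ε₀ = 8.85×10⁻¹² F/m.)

Q ≈ 1.31 nC

C = κε₀A/d = 6.70 × 8.85×10⁻¹² × 6.51×10⁻⁴ / 3.32×10⁻⁴ = 1.16×10⁻¹⁰ F.
Q = CV = 1.16×10⁻¹⁰ × 11.3 = 1.31×10⁻⁹ C.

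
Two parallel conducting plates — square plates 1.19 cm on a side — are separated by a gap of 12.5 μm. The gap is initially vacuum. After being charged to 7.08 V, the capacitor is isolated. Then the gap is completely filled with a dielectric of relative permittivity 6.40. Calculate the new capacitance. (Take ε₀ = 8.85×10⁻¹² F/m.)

A = (1.19 cm)² = 1.42×10⁻⁴ m².
Initially C₁ = ε₀A/d = 8.85×10⁻¹² × 1.42×10⁻⁴ / 1.25×10⁻⁵ = 1.00×10⁻¹⁰ F.
C = κε₀A/d scales with κ, so C₂/C₁ = κ = 6.40.
C₂ = 6.40 × 1.00×10⁻¹⁰ = 6.42×10⁻¹⁰ F.

0.642 nF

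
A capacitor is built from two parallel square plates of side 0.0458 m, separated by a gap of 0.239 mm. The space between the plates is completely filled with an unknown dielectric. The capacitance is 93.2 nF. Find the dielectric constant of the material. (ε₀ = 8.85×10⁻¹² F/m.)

κ ≈ 1200

A = (0.0458 m)² = 2.10×10⁻³ m².
κ = Cd/(ε₀A) = 9.32×10⁻⁸ × 2.39×10⁻⁴ / (8.85×10⁻¹² × 2.10×10⁻³) = 1200.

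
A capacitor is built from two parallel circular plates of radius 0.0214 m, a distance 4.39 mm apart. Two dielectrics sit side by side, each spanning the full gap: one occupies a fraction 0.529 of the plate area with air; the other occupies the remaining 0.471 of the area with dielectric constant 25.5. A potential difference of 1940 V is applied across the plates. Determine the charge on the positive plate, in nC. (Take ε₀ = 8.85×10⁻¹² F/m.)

A = π(0.0214 m)² = 1.44×10⁻³ m².
Side-by-side slabs ⇒ two capacitors in parallel, each spanning the full gap.
C₁ = κ₁ε₀A₁/d = 1.00 × 8.85×10⁻¹² × 7.61×10⁻⁴ / 4.39×10⁻³ = 1.53×10⁻¹² F.
C₂ = κ₂ε₀A₂/d = 25.5 × 8.85×10⁻¹² × 6.78×10⁻⁴ / 4.39×10⁻³ = 3.48×10⁻¹¹ F.
C = C₁ + C₂ = 3.64×10⁻¹¹ F.
Q = CV = 3.64×10⁻¹¹ × 1940 = 7.06×10⁻⁸ C.

70.6 nC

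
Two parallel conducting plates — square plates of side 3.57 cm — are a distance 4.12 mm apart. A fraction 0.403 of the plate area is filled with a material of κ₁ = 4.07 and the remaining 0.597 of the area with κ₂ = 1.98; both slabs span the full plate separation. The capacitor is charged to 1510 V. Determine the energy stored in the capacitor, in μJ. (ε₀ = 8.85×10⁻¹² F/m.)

8.81 μJ

A = (3.57 cm)² = 1.27×10⁻³ m².
Side-by-side slabs ⇒ two capacitors in parallel, each spanning the full gap.
C₁ = κ₁ε₀A₁/d = 4.07 × 8.85×10⁻¹² × 5.14×10⁻⁴ / 4.12×10⁻³ = 4.49×10⁻¹² F.
C₂ = κ₂ε₀A₂/d = 1.98 × 8.85×10⁻¹² × 7.61×10⁻⁴ / 4.12×10⁻³ = 3.24×10⁻¹² F.
C = C₁ + C₂ = 7.73×10⁻¹² F.
U = ½CV² = ½ × 7.73×10⁻¹² × (1510)² = 8.81×10⁻⁶ J.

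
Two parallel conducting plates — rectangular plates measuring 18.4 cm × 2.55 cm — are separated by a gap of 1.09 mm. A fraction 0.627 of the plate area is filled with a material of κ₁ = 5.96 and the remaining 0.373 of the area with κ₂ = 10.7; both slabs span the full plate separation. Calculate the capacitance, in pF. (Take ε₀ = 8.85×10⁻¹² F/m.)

A = 18.4 × 2.55 cm² = 4.69×10⁻³ m².
Side-by-side slabs ⇒ two capacitors in parallel, each spanning the full gap.
C₁ = κ₁ε₀A₁/d = 5.96 × 8.85×10⁻¹² × 2.94×10⁻³ / 1.09×10⁻³ = 1.42×10⁻¹⁰ F.
C₂ = κ₂ε₀A₂/d = 10.7 × 8.85×10⁻¹² × 1.75×10⁻³ / 1.09×10⁻³ = 1.52×10⁻¹⁰ F.
C = C₁ + C₂ = 2.94×10⁻¹⁰ F.

C ≈ 294 pF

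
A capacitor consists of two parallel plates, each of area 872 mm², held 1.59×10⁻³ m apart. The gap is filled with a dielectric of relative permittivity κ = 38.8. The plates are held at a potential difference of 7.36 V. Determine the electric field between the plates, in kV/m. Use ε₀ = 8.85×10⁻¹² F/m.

E = V/d = 7.36 / 1.59×10⁻³ = 4.63×10³ V/m.

4.63 kV/m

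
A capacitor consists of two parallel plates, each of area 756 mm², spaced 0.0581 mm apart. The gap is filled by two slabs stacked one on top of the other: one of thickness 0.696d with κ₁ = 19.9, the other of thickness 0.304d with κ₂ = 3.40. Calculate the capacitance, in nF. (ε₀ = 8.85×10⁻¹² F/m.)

C ≈ 0.926 nF

A = 756 mm² = 7.56×10⁻⁴ m².
Stacked slabs ⇒ two capacitors in series, each with the full plate area.
C₁ = κ₁ε₀A/d₁ = 19.9 × 8.85×10⁻¹² × 7.56×10⁻⁴ / 4.04×10⁻⁵ = 3.29×10⁻⁹ F.
C₂ = κ₂ε₀A/d₂ = 3.40 × 8.85×10⁻¹² × 7.56×10⁻⁴ / 1.77×10⁻⁵ = 1.29×10⁻⁹ F.
C = (1/C₁ + 1/C₂)⁻¹ = 9.26×10⁻¹⁰ F.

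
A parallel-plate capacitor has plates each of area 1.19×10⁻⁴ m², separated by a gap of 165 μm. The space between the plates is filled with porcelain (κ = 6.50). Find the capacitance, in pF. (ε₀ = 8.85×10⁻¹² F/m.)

41.5 pF

C = κε₀A/d = 6.50 × 8.85×10⁻¹² × 1.19×10⁻⁴ / 1.65×10⁻⁴ = 4.15×10⁻¹¹ F.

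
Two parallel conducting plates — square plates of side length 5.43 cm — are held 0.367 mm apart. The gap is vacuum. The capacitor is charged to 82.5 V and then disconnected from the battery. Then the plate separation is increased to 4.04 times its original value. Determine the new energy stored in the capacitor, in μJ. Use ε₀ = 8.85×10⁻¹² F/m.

A = (5.43 cm)² = 2.95×10⁻³ m².
Initially C₁ = ε₀A/d = 8.85×10⁻¹² × 2.95×10⁻³ / 3.67×10⁻⁴ = 7.11×10⁻¹¹ F.
U₁ = 2.42×10⁻⁷ J.
Isolated ⇒ Q is held fixed. C₂ = 0.248 C₁ and U = Q²/(2C), so U₂/U₁ = C₁/C₂ = 4.04.
U₂ = 4.04 × 2.42×10⁻⁷ = 9.78×10⁻⁷ J.

U ≈ 0.978 μJ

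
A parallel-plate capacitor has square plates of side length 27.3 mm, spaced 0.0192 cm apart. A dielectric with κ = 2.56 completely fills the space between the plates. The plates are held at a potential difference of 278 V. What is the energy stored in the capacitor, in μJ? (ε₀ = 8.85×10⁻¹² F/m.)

A = (27.3 mm)² = 7.45×10⁻⁴ m².
C = κε₀A/d = 2.56 × 8.85×10⁻¹² × 7.45×10⁻⁴ / 1.92×10⁻⁴ = 8.79×10⁻¹¹ F.
U = ½CV² = ½ × 8.79×10⁻¹¹ × (278)² = 3.40×10⁻⁶ J.

U ≈ 3.40 μJ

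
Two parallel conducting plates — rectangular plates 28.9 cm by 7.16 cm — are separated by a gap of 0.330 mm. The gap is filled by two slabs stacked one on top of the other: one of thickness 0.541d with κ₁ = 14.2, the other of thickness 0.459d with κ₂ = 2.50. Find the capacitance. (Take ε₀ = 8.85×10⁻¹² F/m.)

2.50 nF

A = 28.9 × 7.16 cm² = 2.07×10⁻² m².
Stacked slabs ⇒ two capacitors in series, each with the full plate area.
C₁ = κ₁ε₀A/d₁ = 14.2 × 8.85×10⁻¹² × 2.07×10⁻² / 1.79×10⁻⁴ = 1.46×10⁻⁸ F.
C₂ = κ₂ε₀A/d₂ = 2.50 × 8.85×10⁻¹² × 2.07×10⁻² / 1.51×10⁻⁴ = 3.02×10⁻⁹ F.
C = (1/C₁ + 1/C₂)⁻¹ = 2.50×10⁻⁹ F.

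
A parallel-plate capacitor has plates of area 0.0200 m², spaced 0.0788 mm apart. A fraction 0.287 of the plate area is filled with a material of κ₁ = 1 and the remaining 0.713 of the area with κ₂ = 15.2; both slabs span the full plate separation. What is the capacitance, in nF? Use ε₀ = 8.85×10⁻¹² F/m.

25.0 nF

Side-by-side slabs ⇒ two capacitors in parallel, each spanning the full gap.
C₁ = κ₁ε₀A₁/d = 1.00 × 8.85×10⁻¹² × 5.74×10⁻³ / 7.88×10⁻⁵ = 6.45×10⁻¹⁰ F.
C₂ = κ₂ε₀A₂/d = 15.2 × 8.85×10⁻¹² × 1.43×10⁻² / 7.88×10⁻⁵ = 2.43×10⁻⁸ F.
C = C₁ + C₂ = 2.50×10⁻⁸ F.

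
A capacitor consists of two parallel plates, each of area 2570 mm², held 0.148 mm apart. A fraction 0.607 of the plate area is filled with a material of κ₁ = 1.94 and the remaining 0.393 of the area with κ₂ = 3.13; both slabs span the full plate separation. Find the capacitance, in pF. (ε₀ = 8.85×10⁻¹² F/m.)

C ≈ 370 pF

A = 2570 mm² = 2.57×10⁻³ m².
Side-by-side slabs ⇒ two capacitors in parallel, each spanning the full gap.
C₁ = κ₁ε₀A₁/d = 1.94 × 8.85×10⁻¹² × 1.56×10⁻³ / 1.48×10⁻⁴ = 1.81×10⁻¹⁰ F.
C₂ = κ₂ε₀A₂/d = 3.13 × 8.85×10⁻¹² × 1.01×10⁻³ / 1.48×10⁻⁴ = 1.89×10⁻¹⁰ F.
C = C₁ + C₂ = 3.70×10⁻¹⁰ F.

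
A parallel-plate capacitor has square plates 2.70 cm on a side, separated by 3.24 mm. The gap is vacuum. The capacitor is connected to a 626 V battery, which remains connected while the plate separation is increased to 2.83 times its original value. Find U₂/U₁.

U₂/U₁ ≈ 0.353

Battery connected ⇒ V is held fixed.
C₂ = 0.353 C₁ and U = ½CV², so U₂/U₁ = C₂/C₁ = 0.353.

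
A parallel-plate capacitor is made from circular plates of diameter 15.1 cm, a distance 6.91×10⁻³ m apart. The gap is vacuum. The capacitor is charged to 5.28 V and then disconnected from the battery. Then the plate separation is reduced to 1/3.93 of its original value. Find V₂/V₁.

V₂/V₁ ≈ 0.254

Isolated ⇒ Q is held fixed.
C₂ = 3.93 C₁ and V = Q/C, so V₂/V₁ = C₁/C₂ = 0.254.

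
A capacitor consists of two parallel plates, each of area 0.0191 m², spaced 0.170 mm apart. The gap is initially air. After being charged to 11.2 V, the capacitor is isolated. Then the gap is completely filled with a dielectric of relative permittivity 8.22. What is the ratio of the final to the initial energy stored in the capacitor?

Isolated ⇒ Q is held fixed.
C₂ = 8.22 C₁ and U = Q²/(2C), so U₂/U₁ = C₁/C₂ = 0.122.

U₂/U₁ ≈ 0.122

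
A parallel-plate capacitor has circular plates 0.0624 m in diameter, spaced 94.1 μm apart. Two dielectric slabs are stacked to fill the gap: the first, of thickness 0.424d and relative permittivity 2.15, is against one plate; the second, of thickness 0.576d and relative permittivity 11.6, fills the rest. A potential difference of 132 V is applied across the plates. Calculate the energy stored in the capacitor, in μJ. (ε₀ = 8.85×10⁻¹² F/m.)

10.2 μJ

A = π(0.0624/2 m)² = 3.06×10⁻³ m².
Stacked slabs ⇒ two capacitors in series, each with the full plate area.
C₁ = κ₁ε₀A/d₁ = 2.15 × 8.85×10⁻¹² × 3.06×10⁻³ / 3.99×10⁻⁵ = 1.46×10⁻⁹ F.
C₂ = κ₂ε₀A/d₂ = 11.6 × 8.85×10⁻¹² × 3.06×10⁻³ / 5.42×10⁻⁵ = 5.79×10⁻⁹ F.
C = (1/C₁ + 1/C₂)⁻¹ = 1.17×10⁻⁹ F.
U = ½CV² = ½ × 1.17×10⁻⁹ × (132)² = 1.02×10⁻⁵ J.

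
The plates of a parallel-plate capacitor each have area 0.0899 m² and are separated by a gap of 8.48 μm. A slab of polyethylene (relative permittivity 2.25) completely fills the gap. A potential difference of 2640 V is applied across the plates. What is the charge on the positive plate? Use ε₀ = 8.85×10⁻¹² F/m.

C = κε₀A/d = 2.25 × 8.85×10⁻¹² × 8.99×10⁻² / 8.48×10⁻⁶ = 2.11×10⁻⁷ F.
Q = CV = 2.11×10⁻⁷ × 2640 = 5.57×10⁻⁴ C.

Q ≈ 0.557 mC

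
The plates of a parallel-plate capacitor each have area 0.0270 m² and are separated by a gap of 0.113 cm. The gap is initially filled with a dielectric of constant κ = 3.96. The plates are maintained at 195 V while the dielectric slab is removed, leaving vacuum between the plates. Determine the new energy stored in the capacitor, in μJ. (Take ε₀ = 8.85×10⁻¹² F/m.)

4.02 μJ

Initially C₁ = κε₀A/d = 3.96 × 8.85×10⁻¹² × 2.70×10⁻² / 1.13×10⁻³ = 8.37×10⁻¹⁰ F.
U₁ = 1.59×10⁻⁵ J.
Battery connected ⇒ V is held fixed. C₂ = 0.253 C₁ and U = ½CV², so U₂/U₁ = C₂/C₁ = 0.253.
U₂ = 0.253 × 1.59×10⁻⁵ = 4.02×10⁻⁶ J.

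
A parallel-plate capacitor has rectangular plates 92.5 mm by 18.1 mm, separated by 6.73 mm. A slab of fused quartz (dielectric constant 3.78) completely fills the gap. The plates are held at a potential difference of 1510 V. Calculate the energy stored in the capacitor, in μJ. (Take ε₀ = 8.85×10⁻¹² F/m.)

A = 92.5 × 18.1 mm² = 1.67×10⁻³ m².
C = κε₀A/d = 3.78 × 8.85×10⁻¹² × 1.67×10⁻³ / 6.73×10⁻³ = 8.32×10⁻¹² F.
U = ½CV² = ½ × 8.32×10⁻¹² × (1510)² = 9.49×10⁻⁶ J.

U ≈ 9.49 μJ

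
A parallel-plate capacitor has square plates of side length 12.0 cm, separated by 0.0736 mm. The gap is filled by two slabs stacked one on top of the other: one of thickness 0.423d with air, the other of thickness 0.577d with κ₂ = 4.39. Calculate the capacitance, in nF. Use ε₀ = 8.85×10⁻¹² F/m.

A = (12.0 cm)² = 1.44×10⁻² m².
Stacked slabs ⇒ two capacitors in series, each with the full plate area.
C₁ = κ₁ε₀A/d₁ = 1.00 × 8.85×10⁻¹² × 1.44×10⁻² / 3.11×10⁻⁵ = 4.09×10⁻⁹ F.
C₂ = κ₂ε₀A/d₂ = 4.39 × 8.85×10⁻¹² × 1.44×10⁻² / 4.25×10⁻⁵ = 1.32×10⁻⁸ F.
C = (1/C₁ + 1/C₂)⁻¹ = 3.12×10⁻⁹ F.

C ≈ 3.12 nF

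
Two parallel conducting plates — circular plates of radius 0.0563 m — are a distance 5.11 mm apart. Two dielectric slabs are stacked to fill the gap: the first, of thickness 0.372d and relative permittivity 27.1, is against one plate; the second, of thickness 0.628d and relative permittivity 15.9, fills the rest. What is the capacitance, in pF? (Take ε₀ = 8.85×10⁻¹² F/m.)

A = π(0.0563 m)² = 9.96×10⁻³ m².
Stacked slabs ⇒ two capacitors in series, each with the full plate area.
C₁ = κ₁ε₀A/d₁ = 27.1 × 8.85×10⁻¹² × 9.96×10⁻³ / 1.90×10⁻³ = 1.26×10⁻⁹ F.
C₂ = κ₂ε₀A/d₂ = 15.9 × 8.85×10⁻¹² × 9.96×10⁻³ / 3.21×10⁻³ = 4.37×10⁻¹⁰ F.
C = (1/C₁ + 1/C₂)⁻¹ = 3.24×10⁻¹⁰ F.

C ≈ 324 pF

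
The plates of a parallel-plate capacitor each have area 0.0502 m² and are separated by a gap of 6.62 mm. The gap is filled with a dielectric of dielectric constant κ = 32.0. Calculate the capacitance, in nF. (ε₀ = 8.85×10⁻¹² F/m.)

2.15 nF

C = κε₀A/d = 32.0 × 8.85×10⁻¹² × 5.02×10⁻² / 6.62×10⁻³ = 2.15×10⁻⁹ F.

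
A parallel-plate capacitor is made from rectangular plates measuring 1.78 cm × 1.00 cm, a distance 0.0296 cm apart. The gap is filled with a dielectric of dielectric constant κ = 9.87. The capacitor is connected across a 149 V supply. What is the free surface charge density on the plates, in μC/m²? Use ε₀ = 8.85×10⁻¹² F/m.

44.0 μC/m²

A = 1.78 × 1.00 cm² = 1.78×10⁻⁴ m².
C = κε₀A/d = 9.87 × 8.85×10⁻¹² × 1.78×10⁻⁴ / 2.96×10⁻⁴ = 5.25×10⁻¹¹ F.
σ = Q/A = CV/A = 5.25×10⁻¹¹ × 149 / 1.78×10⁻⁴ = 4.40×10⁻⁵ C/m².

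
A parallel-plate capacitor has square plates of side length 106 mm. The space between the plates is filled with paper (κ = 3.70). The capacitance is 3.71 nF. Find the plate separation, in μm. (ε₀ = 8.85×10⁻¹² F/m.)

d ≈ 99.2 μm

A = (106 mm)² = 1.12×10⁻² m².
d = κε₀A/C = 3.70 × 8.85×10⁻¹² × 1.12×10⁻² / 3.71×10⁻⁹ = 9.92×10⁻⁵ m.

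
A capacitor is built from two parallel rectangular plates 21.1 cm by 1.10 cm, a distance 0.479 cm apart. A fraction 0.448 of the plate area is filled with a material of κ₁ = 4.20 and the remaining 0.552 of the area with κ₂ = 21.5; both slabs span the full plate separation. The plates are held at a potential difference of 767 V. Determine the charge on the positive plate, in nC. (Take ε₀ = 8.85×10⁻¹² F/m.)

A = 21.1 × 1.10 cm² = 2.32×10⁻³ m².
Side-by-side slabs ⇒ two capacitors in parallel, each spanning the full gap.
C₁ = κ₁ε₀A₁/d = 4.20 × 8.85×10⁻¹² × 1.04×10⁻³ / 4.79×10⁻³ = 8.07×10⁻¹² F.
C₂ = κ₂ε₀A₂/d = 21.5 × 8.85×10⁻¹² × 1.28×10⁻³ / 4.79×10⁻³ = 5.09×10⁻¹¹ F.
C = C₁ + C₂ = 5.90×10⁻¹¹ F.
Q = CV = 5.90×10⁻¹¹ × 767 = 4.52×10⁻⁸ C.

45.2 nC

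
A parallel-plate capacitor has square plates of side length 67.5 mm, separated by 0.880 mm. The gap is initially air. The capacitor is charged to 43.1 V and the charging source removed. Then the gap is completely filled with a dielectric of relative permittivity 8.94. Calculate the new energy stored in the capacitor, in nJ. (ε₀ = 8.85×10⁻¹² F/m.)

4.76 nJ

A = (67.5 mm)² = 4.56×10⁻³ m².
Initially C₁ = ε₀A/d = 8.85×10⁻¹² × 4.56×10⁻³ / 8.80×10⁻⁴ = 4.58×10⁻¹¹ F.
U₁ = 4.26×10⁻⁸ J.
Isolated ⇒ Q is held fixed. C₂ = 8.94 C₁ and U = Q²/(2C), so U₂/U₁ = C₁/C₂ = 0.112.
U₂ = 0.112 × 4.26×10⁻⁸ = 4.76×10⁻⁹ J.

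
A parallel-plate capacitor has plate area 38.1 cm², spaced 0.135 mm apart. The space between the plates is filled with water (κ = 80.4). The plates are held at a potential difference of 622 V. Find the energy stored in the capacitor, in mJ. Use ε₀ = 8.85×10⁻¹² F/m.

A = 38.1 cm² = 3.81×10⁻³ m².
C = κε₀A/d = 80.4 × 8.85×10⁻¹² × 3.81×10⁻³ / 1.35×10⁻⁴ = 2.01×10⁻⁸ F.
U = ½CV² = ½ × 2.01×10⁻⁸ × (622)² = 3.88×10⁻³ J.

U ≈ 3.88 mJ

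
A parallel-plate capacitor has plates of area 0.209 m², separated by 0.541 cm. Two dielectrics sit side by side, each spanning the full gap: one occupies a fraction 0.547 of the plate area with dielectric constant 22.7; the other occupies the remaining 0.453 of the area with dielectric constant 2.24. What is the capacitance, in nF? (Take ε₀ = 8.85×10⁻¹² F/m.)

Side-by-side slabs ⇒ two capacitors in parallel, each spanning the full gap.
C₁ = κ₁ε₀A₁/d = 22.7 × 8.85×10⁻¹² × 0.114 / 5.41×10⁻³ = 4.25×10⁻⁹ F.
C₂ = κ₂ε₀A₂/d = 2.24 × 8.85×10⁻¹² × 9.47×10⁻² / 5.41×10⁻³ = 3.47×10⁻¹⁰ F.
C = C₁ + C₂ = 4.59×10⁻⁹ F.

C ≈ 4.59 nF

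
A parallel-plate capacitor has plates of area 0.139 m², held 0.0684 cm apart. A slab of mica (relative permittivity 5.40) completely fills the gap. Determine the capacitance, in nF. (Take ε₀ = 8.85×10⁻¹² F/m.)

9.71 nF

C = κε₀A/d = 5.40 × 8.85×10⁻¹² × 0.139 / 6.84×10⁻⁴ = 9.71×10⁻⁹ F.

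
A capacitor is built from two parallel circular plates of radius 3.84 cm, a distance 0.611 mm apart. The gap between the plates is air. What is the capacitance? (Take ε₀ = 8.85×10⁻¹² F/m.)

C ≈ 67.1 pF

A = π(3.84 cm)² = 4.63×10⁻³ m².
C = ε₀A/d = 8.85×10⁻¹² × 4.63×10⁻³ / 6.11×10⁻⁴ = 6.71×10⁻¹¹ F.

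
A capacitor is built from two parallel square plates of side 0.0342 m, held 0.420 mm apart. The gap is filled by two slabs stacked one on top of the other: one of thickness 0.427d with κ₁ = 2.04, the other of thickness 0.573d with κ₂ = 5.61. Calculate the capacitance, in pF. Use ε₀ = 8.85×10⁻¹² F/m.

A = (0.0342 m)² = 1.17×10⁻³ m².
Stacked slabs ⇒ two capacitors in series, each with the full plate area.
C₁ = κ₁ε₀A/d₁ = 2.04 × 8.85×10⁻¹² × 1.17×10⁻³ / 1.79×10⁻⁴ = 1.18×10⁻¹⁰ F.
C₂ = κ₂ε₀A/d₂ = 5.61 × 8.85×10⁻¹² × 1.17×10⁻³ / 2.41×10⁻⁴ = 2.41×10⁻¹⁰ F.
C = (1/C₁ + 1/C₂)⁻¹ = 7.91×10⁻¹¹ F.

C ≈ 79.1 pF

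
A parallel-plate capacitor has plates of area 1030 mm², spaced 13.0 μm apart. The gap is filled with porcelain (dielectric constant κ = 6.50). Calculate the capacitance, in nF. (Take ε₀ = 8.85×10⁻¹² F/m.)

A = 1030 mm² = 1.03×10⁻³ m².
C = κε₀A/d = 6.50 × 8.85×10⁻¹² × 1.03×10⁻³ / 1.30×10⁻⁵ = 4.56×10⁻⁹ F.

C ≈ 4.56 nF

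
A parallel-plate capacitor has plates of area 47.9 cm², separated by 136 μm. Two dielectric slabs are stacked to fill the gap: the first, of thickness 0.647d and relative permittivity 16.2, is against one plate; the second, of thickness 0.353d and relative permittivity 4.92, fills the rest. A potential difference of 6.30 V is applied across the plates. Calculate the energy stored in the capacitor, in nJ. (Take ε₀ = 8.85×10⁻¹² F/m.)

A = 47.9 cm² = 4.79×10⁻³ m².
Stacked slabs ⇒ two capacitors in series, each with the full plate area.
C₁ = κ₁ε₀A/d₁ = 16.2 × 8.85×10⁻¹² × 4.79×10⁻³ / 8.80×10⁻⁵ = 7.80×10⁻⁹ F.
C₂ = κ₂ε₀A/d₂ = 4.92 × 8.85×10⁻¹² × 4.79×10⁻³ / 4.80×10⁻⁵ = 4.34×10⁻⁹ F.
C = (1/C₁ + 1/C₂)⁻¹ = 2.79×10⁻⁹ F.
U = ½CV² = ½ × 2.79×10⁻⁹ × (6.30)² = 5.54×10⁻⁸ J.

U ≈ 55.4 nJ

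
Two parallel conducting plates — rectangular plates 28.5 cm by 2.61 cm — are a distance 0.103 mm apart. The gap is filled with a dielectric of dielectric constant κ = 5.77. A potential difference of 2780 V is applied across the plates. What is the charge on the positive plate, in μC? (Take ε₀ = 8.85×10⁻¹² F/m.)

Q ≈ 10.3 μC

A = 28.5 × 2.61 cm² = 7.44×10⁻³ m².
C = κε₀A/d = 5.77 × 8.85×10⁻¹² × 7.44×10⁻³ / 1.03×10⁻⁴ = 3.69×10⁻⁹ F.
Q = CV = 3.69×10⁻⁹ × 2780 = 1.03×10⁻⁵ C.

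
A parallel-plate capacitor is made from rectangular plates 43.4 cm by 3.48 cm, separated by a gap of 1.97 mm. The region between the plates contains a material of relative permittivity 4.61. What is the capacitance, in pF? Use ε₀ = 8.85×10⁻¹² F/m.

C ≈ 313 pF

A = 43.4 × 3.48 cm² = 1.51×10⁻² m².
C = κε₀A/d = 4.61 × 8.85×10⁻¹² × 1.51×10⁻² / 1.97×10⁻³ = 3.13×10⁻¹⁰ F.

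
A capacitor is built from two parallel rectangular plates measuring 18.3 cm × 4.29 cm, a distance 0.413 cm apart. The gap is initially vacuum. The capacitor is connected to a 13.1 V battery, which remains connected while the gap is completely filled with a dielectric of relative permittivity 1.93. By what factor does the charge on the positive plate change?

Q₂/Q₁ ≈ 1.93

Battery connected ⇒ V is held fixed.
C₂ = 1.93 C₁ and Q = CV, so Q₂/Q₁ = C₂/C₁ = 1.93.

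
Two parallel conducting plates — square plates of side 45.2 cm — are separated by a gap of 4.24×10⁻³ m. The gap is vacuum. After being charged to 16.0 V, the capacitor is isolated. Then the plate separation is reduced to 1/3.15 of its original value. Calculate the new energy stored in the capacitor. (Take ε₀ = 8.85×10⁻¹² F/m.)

17.3 nJ

A = (45.2 cm)² = 0.204 m².
Initially C₁ = ε₀A/d = 8.85×10⁻¹² × 0.204 / 4.24×10⁻³ = 4.26×10⁻¹⁰ F.
U₁ = 5.46×10⁻⁸ J.
Isolated ⇒ Q is held fixed. C₂ = 3.15 C₁ and U = Q²/(2C), so U₂/U₁ = C₁/C₂ = 0.317.
U₂ = 0.317 × 5.46×10⁻⁸ = 1.73×10⁻⁸ J.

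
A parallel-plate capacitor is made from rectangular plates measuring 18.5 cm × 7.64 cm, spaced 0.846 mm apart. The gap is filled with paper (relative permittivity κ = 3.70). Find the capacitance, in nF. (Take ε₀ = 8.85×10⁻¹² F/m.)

A = 18.5 × 7.64 cm² = 1.41×10⁻² m².
C = κε₀A/d = 3.70 × 8.85×10⁻¹² × 1.41×10⁻² / 8.46×10⁻⁴ = 5.47×10⁻¹⁰ F.

C ≈ 0.547 nF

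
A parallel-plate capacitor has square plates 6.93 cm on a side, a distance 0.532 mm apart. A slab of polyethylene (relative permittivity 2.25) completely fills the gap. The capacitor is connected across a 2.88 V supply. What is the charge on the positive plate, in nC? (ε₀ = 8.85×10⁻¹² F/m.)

Q ≈ 0.518 nC

A = (6.93 cm)² = 4.80×10⁻³ m².
C = κε₀A/d = 2.25 × 8.85×10⁻¹² × 4.80×10⁻³ / 5.32×10⁻⁴ = 1.80×10⁻¹⁰ F.
Q = CV = 1.80×10⁻¹⁰ × 2.88 = 5.18×10⁻¹⁰ C.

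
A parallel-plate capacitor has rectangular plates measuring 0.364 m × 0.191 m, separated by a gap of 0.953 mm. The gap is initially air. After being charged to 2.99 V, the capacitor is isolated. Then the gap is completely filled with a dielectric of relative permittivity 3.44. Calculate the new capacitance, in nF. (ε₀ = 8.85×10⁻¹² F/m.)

C ≈ 2.22 nF

A = 0.364 × 0.191 m² = 6.95×10⁻² m².
Initially C₁ = ε₀A/d = 8.85×10⁻¹² × 6.95×10⁻² / 9.53×10⁻⁴ = 6.46×10⁻¹⁰ F.
C = κε₀A/d scales with κ, so C₂/C₁ = κ = 3.44.
C₂ = 3.44 × 6.46×10⁻¹⁰ = 2.22×10⁻⁹ F.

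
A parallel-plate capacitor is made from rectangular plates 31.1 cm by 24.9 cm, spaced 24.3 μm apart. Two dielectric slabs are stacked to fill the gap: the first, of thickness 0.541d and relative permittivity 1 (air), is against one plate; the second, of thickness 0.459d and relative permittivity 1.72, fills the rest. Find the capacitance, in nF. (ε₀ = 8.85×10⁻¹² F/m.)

C ≈ 34.9 nF

A = 31.1 × 24.9 cm² = 7.74×10⁻² m².
Stacked slabs ⇒ two capacitors in series, each with the full plate area.
C₁ = κ₁ε₀A/d₁ = 1.00 × 8.85×10⁻¹² × 7.74×10⁻² / 1.31×10⁻⁵ = 5.21×10⁻⁸ F.
C₂ = κ₂ε₀A/d₂ = 1.72 × 8.85×10⁻¹² × 7.74×10⁻² / 1.12×10⁻⁵ = 1.06×10⁻⁷ F.
C = (1/C₁ + 1/C₂)⁻¹ = 3.49×10⁻⁸ F.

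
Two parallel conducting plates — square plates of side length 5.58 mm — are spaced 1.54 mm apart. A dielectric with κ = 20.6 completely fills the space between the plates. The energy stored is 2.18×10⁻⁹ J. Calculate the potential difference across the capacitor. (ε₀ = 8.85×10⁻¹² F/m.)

34.4 V

A = (5.58 mm)² = 3.11×10⁻⁵ m².
C = κε₀A/d = 20.6 × 8.85×10⁻¹² × 3.11×10⁻⁵ / 1.54×10⁻³ = 3.69×10⁻¹² F.
V = √(2U/C) = √(2 × 2.18×10⁻⁹ / 3.69×10⁻¹²) = 34.4 V.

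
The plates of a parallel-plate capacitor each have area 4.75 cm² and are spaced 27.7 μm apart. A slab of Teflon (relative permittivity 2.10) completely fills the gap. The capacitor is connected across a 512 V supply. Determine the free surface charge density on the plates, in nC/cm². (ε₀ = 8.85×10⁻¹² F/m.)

A = 4.75 cm² = 4.75×10⁻⁴ m².
C = κε₀A/d = 2.10 × 8.85×10⁻¹² × 4.75×10⁻⁴ / 2.77×10⁻⁵ = 3.19×10⁻¹⁰ F.
σ = Q/A = CV/A = 3.19×10⁻¹⁰ × 512 / 4.75×10⁻⁴ = 3.44×10⁻⁴ C/m².

σ ≈ 34.4 nC/cm²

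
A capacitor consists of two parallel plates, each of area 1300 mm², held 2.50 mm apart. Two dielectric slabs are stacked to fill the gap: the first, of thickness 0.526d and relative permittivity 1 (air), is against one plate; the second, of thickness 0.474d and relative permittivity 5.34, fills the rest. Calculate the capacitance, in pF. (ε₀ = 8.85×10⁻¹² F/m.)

A = 1300 mm² = 1.30×10⁻³ m².
Stacked slabs ⇒ two capacitors in series, each with the full plate area.
C₁ = κ₁ε₀A/d₁ = 1.00 × 8.85×10⁻¹² × 1.30×10⁻³ / 1.31×10⁻³ = 8.75×10⁻¹² F.
C₂ = κ₂ε₀A/d₂ = 5.34 × 8.85×10⁻¹² × 1.30×10⁻³ / 1.19×10⁻³ = 5.18×10⁻¹¹ F.
C = (1/C₁ + 1/C₂)⁻¹ = 7.49×10⁻¹² F.

7.49 pF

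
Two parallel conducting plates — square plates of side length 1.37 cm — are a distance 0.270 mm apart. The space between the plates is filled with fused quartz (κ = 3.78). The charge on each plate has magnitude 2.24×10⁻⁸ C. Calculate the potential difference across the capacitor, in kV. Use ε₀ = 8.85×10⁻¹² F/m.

V ≈ 0.963 kV

A = (1.37 cm)² = 1.88×10⁻⁴ m².
C = κε₀A/d = 3.78 × 8.85×10⁻¹² × 1.88×10⁻⁴ / 2.70×10⁻⁴ = 2.33×10⁻¹¹ F.
V = Q/C = 2.24×10⁻⁸ / 2.33×10⁻¹¹ = 9.63×10² V.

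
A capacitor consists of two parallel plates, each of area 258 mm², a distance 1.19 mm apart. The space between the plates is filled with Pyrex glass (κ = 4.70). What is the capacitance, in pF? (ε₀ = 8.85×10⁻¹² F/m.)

C ≈ 9.02 pF

A = 258 mm² = 2.58×10⁻⁴ m².
C = κε₀A/d = 4.70 × 8.85×10⁻¹² × 2.58×10⁻⁴ / 1.19×10⁻³ = 9.02×10⁻¹² F.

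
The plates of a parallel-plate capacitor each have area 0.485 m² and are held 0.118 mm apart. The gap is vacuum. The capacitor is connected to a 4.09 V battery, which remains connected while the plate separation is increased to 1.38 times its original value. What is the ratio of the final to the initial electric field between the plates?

Battery connected ⇒ V is held fixed.
E = V/d, so E₂/E₁ = d₁/d₂ = 0.725.

0.725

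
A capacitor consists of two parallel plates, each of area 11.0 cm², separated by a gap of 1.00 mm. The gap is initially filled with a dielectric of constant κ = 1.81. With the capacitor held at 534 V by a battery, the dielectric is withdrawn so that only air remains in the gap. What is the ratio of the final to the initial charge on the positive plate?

Q₂/Q₁ ≈ 0.552

Battery connected ⇒ V is held fixed.
C₂ = 0.552 C₁ and Q = CV, so Q₂/Q₁ = C₂/C₁ = 0.552.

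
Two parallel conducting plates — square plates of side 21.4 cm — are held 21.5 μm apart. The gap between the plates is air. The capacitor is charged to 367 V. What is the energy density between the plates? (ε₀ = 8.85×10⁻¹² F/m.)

u ≈ 1.29×10⁹ μJ/m³

E = V/d = 367 / 2.15×10⁻⁵ = 1.71×10⁷ V/m.
u = ½ε₀E² = ½ × 8.85×10⁻¹² × (1.71×10⁷)² = 1.29×10³ J/m³.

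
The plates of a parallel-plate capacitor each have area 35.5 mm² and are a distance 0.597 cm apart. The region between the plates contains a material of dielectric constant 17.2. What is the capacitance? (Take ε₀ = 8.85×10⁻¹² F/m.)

C ≈ 0.905 pF

A = 35.5 mm² = 3.55×10⁻⁵ m².
C = κε₀A/d = 17.2 × 8.85×10⁻¹² × 3.55×10⁻⁵ / 5.97×10⁻³ = 9.05×10⁻¹³ F.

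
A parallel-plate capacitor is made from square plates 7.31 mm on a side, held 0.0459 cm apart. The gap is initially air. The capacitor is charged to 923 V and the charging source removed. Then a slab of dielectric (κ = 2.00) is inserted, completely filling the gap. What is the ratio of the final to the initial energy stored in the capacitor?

0.500

Isolated ⇒ Q is held fixed.
C₂ = 2.00 C₁ and U = Q²/(2C), so U₂/U₁ = C₁/C₂ = 0.500.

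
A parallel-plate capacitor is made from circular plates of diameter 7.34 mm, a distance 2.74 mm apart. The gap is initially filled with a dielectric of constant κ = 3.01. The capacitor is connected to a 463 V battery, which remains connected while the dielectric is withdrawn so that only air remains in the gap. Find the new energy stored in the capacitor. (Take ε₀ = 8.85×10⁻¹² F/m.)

A = π(7.34/2 mm)² = 4.23×10⁻⁵ m².
Initially C₁ = κε₀A/d = 3.01 × 8.85×10⁻¹² × 4.23×10⁻⁵ / 2.74×10⁻³ = 4.11×10⁻¹³ F.
U₁ = 4.41×10⁻⁸ J.
Battery connected ⇒ V is held fixed. C₂ = 0.332 C₁ and U = ½CV², so U₂/U₁ = C₂/C₁ = 0.332.
U₂ = 0.332 × 4.41×10⁻⁸ = 1.46×10⁻⁸ J.

14.6 nJ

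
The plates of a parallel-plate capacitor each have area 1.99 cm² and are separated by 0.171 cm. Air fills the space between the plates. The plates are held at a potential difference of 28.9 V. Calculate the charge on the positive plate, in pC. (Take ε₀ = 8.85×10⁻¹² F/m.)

Q ≈ 29.8 pC

A = 1.99 cm² = 1.99×10⁻⁴ m².
C = ε₀A/d = 8.85×10⁻¹² × 1.99×10⁻⁴ / 1.71×10⁻³ = 1.03×10⁻¹² F.
Q = CV = 1.03×10⁻¹² × 28.9 = 2.98×10⁻¹¹ C.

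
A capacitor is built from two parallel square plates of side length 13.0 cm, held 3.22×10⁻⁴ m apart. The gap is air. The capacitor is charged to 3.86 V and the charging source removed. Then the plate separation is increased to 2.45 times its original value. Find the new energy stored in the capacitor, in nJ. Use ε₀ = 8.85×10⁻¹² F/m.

A = (13.0 cm)² = 1.69×10⁻² m².
Initially C₁ = ε₀A/d = 8.85×10⁻¹² × 1.69×10⁻² / 3.22×10⁻⁴ = 4.64×10⁻¹⁰ F.
U₁ = 3.46×10⁻⁹ J.
Isolated ⇒ Q is held fixed. C₂ = 0.408 C₁ and U = Q²/(2C), so U₂/U₁ = C₁/C₂ = 2.45.
U₂ = 2.45 × 3.46×10⁻⁹ = 8.48×10⁻⁹ J.

U ≈ 8.48 nJ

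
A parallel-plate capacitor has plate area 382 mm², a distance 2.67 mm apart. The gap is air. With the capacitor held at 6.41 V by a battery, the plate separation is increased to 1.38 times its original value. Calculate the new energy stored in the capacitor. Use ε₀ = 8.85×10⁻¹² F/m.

A = 382 mm² = 3.82×10⁻⁴ m².
Initially C₁ = ε₀A/d = 8.85×10⁻¹² × 3.82×10⁻⁴ / 2.67×10⁻³ = 1.27×10⁻¹² F.
U₁ = 2.60×10⁻¹¹ J.
Battery connected ⇒ V is held fixed. C₂ = 0.725 C₁ and U = ½CV², so U₂/U₁ = C₂/C₁ = 0.725.
U₂ = 0.725 × 2.60×10⁻¹¹ = 1.88×10⁻¹¹ J.

18.8 pJ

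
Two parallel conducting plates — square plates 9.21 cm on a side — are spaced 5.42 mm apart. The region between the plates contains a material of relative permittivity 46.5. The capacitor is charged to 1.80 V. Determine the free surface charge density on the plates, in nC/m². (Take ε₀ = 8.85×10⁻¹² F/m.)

σ ≈ 137 nC/m²

A = (9.21 cm)² = 8.48×10⁻³ m².
C = κε₀A/d = 46.5 × 8.85×10⁻¹² × 8.48×10⁻³ / 5.42×10⁻³ = 6.44×10⁻¹⁰ F.
σ = Q/A = CV/A = 6.44×10⁻¹⁰ × 1.80 / 8.48×10⁻³ = 1.37×10⁻⁷ C/m².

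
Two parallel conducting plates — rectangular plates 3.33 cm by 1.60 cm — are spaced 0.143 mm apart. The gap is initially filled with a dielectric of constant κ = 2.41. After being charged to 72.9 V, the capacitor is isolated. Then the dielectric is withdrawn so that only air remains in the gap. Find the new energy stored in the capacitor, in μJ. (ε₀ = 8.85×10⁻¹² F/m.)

A = 3.33 × 1.60 cm² = 5.33×10⁻⁴ m².
Initially C₁ = κε₀A/d = 2.41 × 8.85×10⁻¹² × 5.33×10⁻⁴ / 1.43×10⁻⁴ = 7.95×10⁻¹¹ F.
U₁ = 2.11×10⁻⁷ J.
Isolated ⇒ Q is held fixed. C₂ = 0.415 C₁ and U = Q²/(2C), so U₂/U₁ = C₁/C₂ = 2.41.
U₂ = 2.41 × 2.11×10⁻⁷ = 5.09×10⁻⁷ J.

0.509 μJ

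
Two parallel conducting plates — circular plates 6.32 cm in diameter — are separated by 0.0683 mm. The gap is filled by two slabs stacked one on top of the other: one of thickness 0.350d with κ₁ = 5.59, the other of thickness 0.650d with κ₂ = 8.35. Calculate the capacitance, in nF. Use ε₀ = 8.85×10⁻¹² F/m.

2.89 nF

A = π(6.32/2 cm)² = 3.14×10⁻³ m².
Stacked slabs ⇒ two capacitors in series, each with the full plate area.
C₁ = κ₁ε₀A/d₁ = 5.59 × 8.85×10⁻¹² × 3.14×10⁻³ / 2.39×10⁻⁵ = 6.49×10⁻⁹ F.
C₂ = κ₂ε₀A/d₂ = 8.35 × 8.85×10⁻¹² × 3.14×10⁻³ / 4.44×10⁻⁵ = 5.22×10⁻⁹ F.
C = (1/C₁ + 1/C₂)⁻¹ = 2.89×10⁻⁹ F.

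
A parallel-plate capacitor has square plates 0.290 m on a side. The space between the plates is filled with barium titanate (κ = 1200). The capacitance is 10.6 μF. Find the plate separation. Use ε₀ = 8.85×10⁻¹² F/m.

A = (0.290 m)² = 8.41×10⁻² m².
d = κε₀A/C = 1200 × 8.85×10⁻¹² × 8.41×10⁻² / 1.06×10⁻⁵ = 8.43×10⁻⁵ m.

d ≈ 84.3 μm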